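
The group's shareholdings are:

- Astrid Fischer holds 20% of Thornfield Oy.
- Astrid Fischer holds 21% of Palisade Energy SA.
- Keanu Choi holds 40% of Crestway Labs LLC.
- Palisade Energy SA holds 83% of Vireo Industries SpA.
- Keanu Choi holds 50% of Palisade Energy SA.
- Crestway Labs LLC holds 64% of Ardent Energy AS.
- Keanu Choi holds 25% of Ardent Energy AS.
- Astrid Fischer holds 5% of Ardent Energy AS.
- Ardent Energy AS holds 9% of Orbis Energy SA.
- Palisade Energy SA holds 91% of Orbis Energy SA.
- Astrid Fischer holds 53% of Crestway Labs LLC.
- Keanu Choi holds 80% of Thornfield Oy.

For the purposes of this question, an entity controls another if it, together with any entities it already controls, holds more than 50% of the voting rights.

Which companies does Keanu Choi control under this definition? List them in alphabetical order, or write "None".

Keanu holds 80% of Thornfield, so Keanu controls Thornfield.
No other company's threshold is met.

Thornfield Oy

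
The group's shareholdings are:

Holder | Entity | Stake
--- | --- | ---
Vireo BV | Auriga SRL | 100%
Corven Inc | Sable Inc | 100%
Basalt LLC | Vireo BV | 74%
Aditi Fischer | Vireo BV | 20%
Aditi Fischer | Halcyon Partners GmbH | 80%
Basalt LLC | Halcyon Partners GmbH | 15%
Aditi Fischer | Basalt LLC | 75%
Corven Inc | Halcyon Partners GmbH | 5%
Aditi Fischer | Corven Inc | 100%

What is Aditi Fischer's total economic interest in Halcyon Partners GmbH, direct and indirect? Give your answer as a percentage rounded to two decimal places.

Aditi reaches Halcyon along 3 paths.
Direct stake: 80% = 80%.
Via Basalt: 75% × 15% = 11.25%.
Via Corven: 100% × 5% = 5%.
Total: 80% + 11.25% + 5% = 96.25%.

96.25%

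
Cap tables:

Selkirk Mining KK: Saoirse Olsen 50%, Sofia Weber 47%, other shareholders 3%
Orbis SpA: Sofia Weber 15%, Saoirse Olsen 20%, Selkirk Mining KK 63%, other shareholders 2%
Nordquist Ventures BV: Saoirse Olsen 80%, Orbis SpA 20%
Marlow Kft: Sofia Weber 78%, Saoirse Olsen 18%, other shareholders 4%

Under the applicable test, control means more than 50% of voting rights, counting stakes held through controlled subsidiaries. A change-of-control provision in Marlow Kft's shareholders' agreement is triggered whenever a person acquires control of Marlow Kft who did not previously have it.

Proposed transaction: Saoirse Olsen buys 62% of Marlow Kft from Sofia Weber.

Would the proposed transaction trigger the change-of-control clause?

Yes

The purchase adds only to Saoirse's holdings (Sofia's stake shrinks), so Saoirse is the only person who could newly come to control Marlow.
Saoirse holds 80% of Nordquist, so Saoirse controls Nordquist.
In Marlow, Saoirse's side holds only 18%, not > 50%.
So before the transaction, Saoirse does not control Marlow.
After the purchase, Saoirse's direct stake in Marlow rises to 18% + 62% = 80%, and Sofia's stake falls to 16%.
Saoirse holds 80% of Marlow, so Saoirse controls Marlow.
Saoirse did not control Marlow before and does after, so the clause is triggered.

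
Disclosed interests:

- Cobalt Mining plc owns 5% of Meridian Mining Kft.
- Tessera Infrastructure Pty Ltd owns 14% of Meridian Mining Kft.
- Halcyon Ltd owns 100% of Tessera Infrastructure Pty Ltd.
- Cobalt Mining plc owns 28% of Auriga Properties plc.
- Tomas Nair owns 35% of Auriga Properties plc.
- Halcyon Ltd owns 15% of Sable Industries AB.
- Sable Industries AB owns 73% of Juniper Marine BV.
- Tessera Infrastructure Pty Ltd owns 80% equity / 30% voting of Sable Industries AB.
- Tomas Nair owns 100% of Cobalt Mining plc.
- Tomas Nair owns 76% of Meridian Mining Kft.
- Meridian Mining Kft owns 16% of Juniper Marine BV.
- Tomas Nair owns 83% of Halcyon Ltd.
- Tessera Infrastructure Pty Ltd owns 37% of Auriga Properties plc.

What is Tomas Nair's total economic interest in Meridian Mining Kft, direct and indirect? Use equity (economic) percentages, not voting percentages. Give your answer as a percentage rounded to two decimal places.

92.62%

Tomas reaches Meridian along 3 paths.
Via Halcyon → Tessera: 83% × 100% × 14% = 11.62%.
Via Cobalt: 100% × 5% = 5%.
Direct stake: 76% = 76%.
Total: 11.62% + 5% + 76% = 92.62%.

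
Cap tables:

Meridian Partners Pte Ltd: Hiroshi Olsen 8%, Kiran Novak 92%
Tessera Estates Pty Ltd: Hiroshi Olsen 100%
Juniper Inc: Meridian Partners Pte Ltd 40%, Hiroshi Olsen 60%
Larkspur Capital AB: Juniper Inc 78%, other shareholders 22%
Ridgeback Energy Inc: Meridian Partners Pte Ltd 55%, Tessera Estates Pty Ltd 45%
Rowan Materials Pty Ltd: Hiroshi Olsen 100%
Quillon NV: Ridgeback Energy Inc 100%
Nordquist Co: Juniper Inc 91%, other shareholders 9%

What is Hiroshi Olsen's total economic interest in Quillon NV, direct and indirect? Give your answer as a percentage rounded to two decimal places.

49.40%

Hiroshi reaches Quillon along 2 paths.
Via Meridian → Ridgeback: 8% × 55% × 100% = 4.4%.
Via Tessera → Ridgeback: 100% × 45% × 100% = 45%.
Total: 4.4% + 45% = 49.4%.
Rounded: 49.40%.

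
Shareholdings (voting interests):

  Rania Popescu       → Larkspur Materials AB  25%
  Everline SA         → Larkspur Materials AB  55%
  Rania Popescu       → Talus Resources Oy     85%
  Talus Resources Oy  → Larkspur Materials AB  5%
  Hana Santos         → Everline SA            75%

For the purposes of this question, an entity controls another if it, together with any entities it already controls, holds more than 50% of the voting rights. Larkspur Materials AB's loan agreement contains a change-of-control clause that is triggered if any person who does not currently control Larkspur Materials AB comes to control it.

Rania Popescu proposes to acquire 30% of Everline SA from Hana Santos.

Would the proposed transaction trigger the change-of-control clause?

No

The purchase adds only to Rania's holdings (Hana's stake shrinks), so Rania is the only person who could newly come to control Larkspur.
Rania holds 85% of Talus, so Rania controls Talus.
In Larkspur, Rania's side holds only 25% + 5% = 30%, not > 50%.
So before the transaction, Rania does not control Larkspur.
After the purchase, Rania holds 30% of Everline directly, and Hana's stake falls to 45%.
Rania's side now holds 30% of Everline, not > 50%, so Rania still does not control Everline.
After the transaction, Rania's side holds 25% + 5% = 30% of Larkspur, not > 50%, so Rania still does not control Larkspur.
No new person acquires control, so the clause is not triggered.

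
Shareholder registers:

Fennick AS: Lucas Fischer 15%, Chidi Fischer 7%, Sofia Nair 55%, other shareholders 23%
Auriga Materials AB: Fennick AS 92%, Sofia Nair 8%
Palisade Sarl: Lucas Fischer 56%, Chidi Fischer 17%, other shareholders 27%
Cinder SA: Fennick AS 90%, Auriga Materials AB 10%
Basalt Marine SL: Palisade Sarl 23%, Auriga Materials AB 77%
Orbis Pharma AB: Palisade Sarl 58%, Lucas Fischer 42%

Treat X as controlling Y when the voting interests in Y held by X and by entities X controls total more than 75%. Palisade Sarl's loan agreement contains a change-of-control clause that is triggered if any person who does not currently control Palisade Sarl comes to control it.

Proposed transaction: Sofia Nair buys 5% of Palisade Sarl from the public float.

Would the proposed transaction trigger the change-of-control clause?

The purchase changes only Sofia's holdings, so Sofia is the only person who could newly come to control Palisade.
Sofia's largest direct stake is 55% in Fennick, which does not meet the threshold, so Sofia controls no company.
Neither Sofia nor any entity Sofia controls holds any voting interest in Palisade.
So before the transaction, Sofia does not control Palisade.
After the purchase, Sofia holds 5% of Palisade directly.
After the transaction, Sofia's side holds 5% of Palisade, not > 75%, so Sofia still does not control Palisade.
No new person acquires control, so the clause is not triggered.

No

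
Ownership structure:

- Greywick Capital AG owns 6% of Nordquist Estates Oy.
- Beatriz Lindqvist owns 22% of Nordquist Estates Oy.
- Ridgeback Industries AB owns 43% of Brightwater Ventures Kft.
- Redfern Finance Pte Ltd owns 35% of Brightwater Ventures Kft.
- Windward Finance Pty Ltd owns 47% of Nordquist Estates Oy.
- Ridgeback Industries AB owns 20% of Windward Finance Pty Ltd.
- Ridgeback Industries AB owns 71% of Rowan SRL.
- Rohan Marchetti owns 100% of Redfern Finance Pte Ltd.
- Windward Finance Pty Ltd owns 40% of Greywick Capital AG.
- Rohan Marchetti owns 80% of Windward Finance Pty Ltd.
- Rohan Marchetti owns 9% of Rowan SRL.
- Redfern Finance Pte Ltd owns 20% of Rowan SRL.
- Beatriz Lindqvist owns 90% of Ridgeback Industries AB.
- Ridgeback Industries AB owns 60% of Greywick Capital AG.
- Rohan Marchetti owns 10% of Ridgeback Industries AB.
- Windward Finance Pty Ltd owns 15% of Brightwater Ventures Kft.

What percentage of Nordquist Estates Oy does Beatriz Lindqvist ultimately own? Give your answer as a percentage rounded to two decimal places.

Beatriz reaches Nordquist along 4 paths.
Direct stake: 22% = 22%.
Via Ridgeback → Windward: 90% × 20% × 47% = 8.46%.
Via Ridgeback → Windward → Greywick: 90% × 20% × 40% × 6% = 0.432%.
Via Ridgeback → Greywick: 90% × 60% × 6% = 3.24%.
Total: 22% + 8.46% + 0.432% + 3.24% = 34.132%.
Rounded: 34.13%.

34.13%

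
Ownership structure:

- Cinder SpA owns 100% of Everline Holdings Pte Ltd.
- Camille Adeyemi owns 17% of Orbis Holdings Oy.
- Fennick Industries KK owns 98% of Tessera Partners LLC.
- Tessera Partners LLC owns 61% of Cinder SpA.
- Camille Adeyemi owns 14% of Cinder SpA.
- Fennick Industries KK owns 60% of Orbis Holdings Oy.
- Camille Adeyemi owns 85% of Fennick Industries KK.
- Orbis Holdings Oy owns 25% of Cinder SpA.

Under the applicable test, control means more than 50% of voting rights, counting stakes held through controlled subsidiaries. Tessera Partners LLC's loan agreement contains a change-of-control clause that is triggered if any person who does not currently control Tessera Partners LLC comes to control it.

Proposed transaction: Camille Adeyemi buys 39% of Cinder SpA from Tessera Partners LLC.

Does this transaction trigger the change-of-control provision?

The purchase adds only to Camille's holdings (Tessera's stake shrinks), so Camille is the only person who could newly come to control Tessera.
Camille holds 85% of Fennick, so Camille controls Fennick.
Fennick holds 98% of Tessera, so Camille controls Tessera.
So Camille already controls Tessera before the transaction.
After the purchase, Camille's direct stake in Cinder rises to 14% + 39% = 53%, and Tessera's stake falls to 22%.
Camille controlled Tessera already, so this is not a new person acquiring control; every other person's position is unchanged or reduced.
No new person acquires control, so the clause is not triggered.

No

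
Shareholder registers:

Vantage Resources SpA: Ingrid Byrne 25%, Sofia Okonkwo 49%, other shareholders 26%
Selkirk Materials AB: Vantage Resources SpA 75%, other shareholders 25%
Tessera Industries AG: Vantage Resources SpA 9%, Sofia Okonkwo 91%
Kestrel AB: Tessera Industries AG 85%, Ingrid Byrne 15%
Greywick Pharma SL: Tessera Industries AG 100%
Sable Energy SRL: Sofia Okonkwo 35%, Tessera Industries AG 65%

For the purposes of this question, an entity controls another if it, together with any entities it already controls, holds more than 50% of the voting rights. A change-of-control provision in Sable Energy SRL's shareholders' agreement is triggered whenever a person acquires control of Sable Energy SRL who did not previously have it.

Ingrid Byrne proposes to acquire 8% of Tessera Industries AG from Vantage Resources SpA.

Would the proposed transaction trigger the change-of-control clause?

No

The purchase adds only to Ingrid's holdings (Vantage's stake shrinks), so Ingrid is the only person who could newly come to control Sable.
Ingrid's largest direct stake is 25% in Vantage, which does not meet the threshold, so Ingrid controls no company.
Neither Ingrid nor any entity Ingrid controls holds any voting interest in Sable.
So before the transaction, Ingrid does not control Sable.
After the purchase, Ingrid holds 8% of Tessera directly, and Vantage's stake falls to 1%.
Ingrid's side now holds 8% of Tessera, not > 50%, so Ingrid still does not control Tessera.
After the transaction, neither Ingrid nor any entity Ingrid controls holds a voting interest in Sable, so Ingrid still does not control it.
No new person acquires control, so the clause is not triggered.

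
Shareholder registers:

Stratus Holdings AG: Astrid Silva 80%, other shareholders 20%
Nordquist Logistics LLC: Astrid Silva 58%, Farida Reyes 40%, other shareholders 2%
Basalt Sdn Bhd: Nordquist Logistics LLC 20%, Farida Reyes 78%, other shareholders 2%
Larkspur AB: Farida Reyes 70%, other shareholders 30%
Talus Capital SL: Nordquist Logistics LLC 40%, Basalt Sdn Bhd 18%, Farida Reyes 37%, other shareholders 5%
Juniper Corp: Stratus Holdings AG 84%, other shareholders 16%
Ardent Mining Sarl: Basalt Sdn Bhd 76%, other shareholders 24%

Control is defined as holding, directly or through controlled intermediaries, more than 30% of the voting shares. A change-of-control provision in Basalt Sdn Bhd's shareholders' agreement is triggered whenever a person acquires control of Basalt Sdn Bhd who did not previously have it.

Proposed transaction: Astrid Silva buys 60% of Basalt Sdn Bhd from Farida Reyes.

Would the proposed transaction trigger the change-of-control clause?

The purchase adds only to Astrid's holdings (Farida's stake shrinks), so Astrid is the only person who could newly come to control Basalt.
Astrid holds 80% of Stratus, so Astrid controls Stratus.
Astrid holds 58% of Nordquist, so Astrid controls Nordquist.
Nordquist holds 40% of Talus, so Astrid controls Talus.
Stratus holds 84% of Juniper, so Astrid controls Juniper.
In Basalt, Astrid's side holds only 20%, not > 30%.
So before the transaction, Astrid does not control Basalt.
After the purchase, Astrid holds 60% of Basalt directly, and Farida's stake falls to 18%.
Nordquist and Astrid together hold 20% + 60% = 80% of Basalt, so Astrid controls Basalt.
Astrid did not control Basalt before and does after, so the clause is triggered.

Yes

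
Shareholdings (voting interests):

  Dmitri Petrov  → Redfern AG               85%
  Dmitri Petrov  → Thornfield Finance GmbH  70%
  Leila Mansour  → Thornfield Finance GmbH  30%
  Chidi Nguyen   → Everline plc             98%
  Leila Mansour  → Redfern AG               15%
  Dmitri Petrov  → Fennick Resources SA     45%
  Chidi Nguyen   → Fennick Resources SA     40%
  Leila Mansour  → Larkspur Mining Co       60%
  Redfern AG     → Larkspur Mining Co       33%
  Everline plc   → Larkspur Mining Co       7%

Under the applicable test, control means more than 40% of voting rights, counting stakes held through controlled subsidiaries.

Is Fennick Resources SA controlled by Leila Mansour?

Leila holds 60% of Larkspur, so Leila controls Larkspur.
Neither Leila nor any entity Leila controls holds any voting interest in Fennick.
So Leila does not control Fennick.

No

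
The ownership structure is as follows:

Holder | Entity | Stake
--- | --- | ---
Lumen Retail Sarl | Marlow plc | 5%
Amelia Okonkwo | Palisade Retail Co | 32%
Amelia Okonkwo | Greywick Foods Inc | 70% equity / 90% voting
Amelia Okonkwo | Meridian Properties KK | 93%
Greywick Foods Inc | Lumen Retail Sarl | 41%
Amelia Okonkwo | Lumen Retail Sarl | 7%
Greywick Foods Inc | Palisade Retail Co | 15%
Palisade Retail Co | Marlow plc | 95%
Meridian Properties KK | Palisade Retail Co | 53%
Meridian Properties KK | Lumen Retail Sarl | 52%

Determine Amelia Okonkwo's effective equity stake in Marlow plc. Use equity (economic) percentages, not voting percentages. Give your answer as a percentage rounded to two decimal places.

91.40%

Amelia reaches Marlow along 6 paths.
Via Greywick → Palisade: 70% × 15% × 95% = 9.975%.
Via Palisade: 32% × 95% = 30.4%.
Via Meridian → Palisade: 93% × 53% × 95% = 46.8255%.
Via Greywick → Lumen: 70% × 41% × 5% = 1.435%.
Via Lumen: 7% × 5% = 0.35%.
Via Meridian → Lumen: 93% × 52% × 5% = 2.418%.
Total: 9.975% + 30.4% + 46.8255% + 1.435% + 0.35% + 2.418% = 91.4035%.
Rounded: 91.40%.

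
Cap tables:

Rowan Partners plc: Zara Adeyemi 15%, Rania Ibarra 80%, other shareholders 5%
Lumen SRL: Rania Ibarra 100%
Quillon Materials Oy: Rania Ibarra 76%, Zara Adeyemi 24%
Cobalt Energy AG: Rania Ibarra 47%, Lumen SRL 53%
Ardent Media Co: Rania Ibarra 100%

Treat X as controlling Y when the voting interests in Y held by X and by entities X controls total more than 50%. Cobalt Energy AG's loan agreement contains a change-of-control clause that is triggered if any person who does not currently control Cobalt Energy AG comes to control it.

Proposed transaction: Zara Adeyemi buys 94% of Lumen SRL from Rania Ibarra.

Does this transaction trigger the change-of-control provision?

The purchase adds only to Zara's holdings (Rania's stake shrinks), so Zara is the only person who could newly come to control Cobalt.
Zara's largest direct stake is 24% in Quillon, which does not meet the threshold, so Zara controls no company.
Neither Zara nor any entity Zara controls holds any voting interest in Cobalt.
So before the transaction, Zara does not control Cobalt.
After the purchase, Zara holds 94% of Lumen directly, and Rania's stake falls to 6%.
Zara holds 94% of Lumen, so Zara controls Lumen.
Lumen holds 53% of Cobalt, so Zara controls Cobalt.
Zara did not control Cobalt before and does after, so the clause is triggered.

Yes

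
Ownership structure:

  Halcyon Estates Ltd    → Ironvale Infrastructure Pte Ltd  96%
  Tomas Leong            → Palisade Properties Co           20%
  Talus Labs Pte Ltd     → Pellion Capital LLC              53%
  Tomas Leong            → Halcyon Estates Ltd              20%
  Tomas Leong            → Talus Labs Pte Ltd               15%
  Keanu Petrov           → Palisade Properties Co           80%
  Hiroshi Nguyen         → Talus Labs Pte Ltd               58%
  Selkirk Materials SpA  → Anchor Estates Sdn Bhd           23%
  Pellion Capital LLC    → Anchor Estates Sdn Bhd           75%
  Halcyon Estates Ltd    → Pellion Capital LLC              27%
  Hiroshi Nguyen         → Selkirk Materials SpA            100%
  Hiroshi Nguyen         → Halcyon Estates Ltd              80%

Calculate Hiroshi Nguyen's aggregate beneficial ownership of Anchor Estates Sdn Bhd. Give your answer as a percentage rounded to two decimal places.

62.26%

Hiroshi reaches Anchor along 3 paths.
Via Talus → Pellion: 58% × 53% × 75% = 23.055%.
Via Halcyon → Pellion: 80% × 27% × 75% = 16.2%.
Via Selkirk: 100% × 23% = 23%.
Total: 23.055% + 16.2% + 23% = 62.255%.
Rounded: 62.26%.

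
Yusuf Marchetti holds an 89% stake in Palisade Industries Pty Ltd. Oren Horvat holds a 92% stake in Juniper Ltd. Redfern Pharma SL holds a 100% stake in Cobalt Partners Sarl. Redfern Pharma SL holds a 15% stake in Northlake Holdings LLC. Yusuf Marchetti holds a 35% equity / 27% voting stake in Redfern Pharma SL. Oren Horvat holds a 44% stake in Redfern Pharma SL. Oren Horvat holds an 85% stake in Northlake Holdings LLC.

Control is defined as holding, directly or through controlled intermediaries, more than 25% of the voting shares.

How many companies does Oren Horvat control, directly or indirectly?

Oren holds 44% of Redfern, so Oren controls Redfern.
Redfern holds 100% of Cobalt, so Oren controls Cobalt.
Oren and Redfern together hold 85% + 15% = 100% of Northlake, so Oren controls Northlake.
Oren holds 92% of Juniper, so Oren controls Juniper.
No other company's threshold is met.
Oren controls 4 companies.

4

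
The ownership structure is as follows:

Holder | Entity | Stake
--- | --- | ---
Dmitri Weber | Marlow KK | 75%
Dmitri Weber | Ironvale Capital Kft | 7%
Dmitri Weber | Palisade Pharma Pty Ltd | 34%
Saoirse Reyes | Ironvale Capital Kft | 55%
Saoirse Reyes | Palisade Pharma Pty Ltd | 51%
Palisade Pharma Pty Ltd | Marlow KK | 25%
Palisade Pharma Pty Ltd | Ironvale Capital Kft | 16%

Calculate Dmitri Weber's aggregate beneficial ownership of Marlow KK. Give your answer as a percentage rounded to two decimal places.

Dmitri reaches Marlow along 2 paths.
Via Palisade: 34% × 25% = 8.5%.
Direct stake: 75% = 75%.
Total: 8.5% + 75% = 83.5%.
Rounded: 83.50%.

83.50%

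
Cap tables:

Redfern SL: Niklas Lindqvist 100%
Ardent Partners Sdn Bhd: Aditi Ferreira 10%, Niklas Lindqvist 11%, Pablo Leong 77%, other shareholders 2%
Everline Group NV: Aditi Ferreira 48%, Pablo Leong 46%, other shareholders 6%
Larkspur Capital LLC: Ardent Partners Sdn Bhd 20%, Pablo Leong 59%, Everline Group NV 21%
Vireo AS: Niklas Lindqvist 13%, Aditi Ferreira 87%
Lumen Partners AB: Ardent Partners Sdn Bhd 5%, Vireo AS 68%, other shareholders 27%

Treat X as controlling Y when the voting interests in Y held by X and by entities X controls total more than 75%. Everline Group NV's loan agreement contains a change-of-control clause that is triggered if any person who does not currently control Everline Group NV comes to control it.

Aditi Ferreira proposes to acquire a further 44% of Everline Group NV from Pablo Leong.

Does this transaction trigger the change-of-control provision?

Yes

The purchase adds only to Aditi's holdings (Pablo's stake shrinks), so Aditi is the only person who could newly come to control Everline.
Aditi holds 87% of Vireo, so Aditi controls Vireo.
In Everline, Aditi's side holds only 48%, not > 75%.
So before the transaction, Aditi does not control Everline.
After the purchase, Aditi's direct stake in Everline rises to 48% + 44% = 92%, and Pablo's stake falls to 2%.
Aditi holds 92% of Everline, so Aditi controls Everline.
Aditi did not control Everline before and does after, so the clause is triggered.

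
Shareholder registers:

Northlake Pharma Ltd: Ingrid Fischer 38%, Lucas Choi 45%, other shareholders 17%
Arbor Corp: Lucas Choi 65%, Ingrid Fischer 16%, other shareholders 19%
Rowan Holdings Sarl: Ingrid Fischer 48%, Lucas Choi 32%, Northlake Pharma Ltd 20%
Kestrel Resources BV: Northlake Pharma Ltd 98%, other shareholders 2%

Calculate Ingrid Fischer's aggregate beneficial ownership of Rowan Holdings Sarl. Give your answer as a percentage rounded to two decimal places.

55.60%

Ingrid reaches Rowan along 2 paths.
Direct stake: 48% = 48%.
Via Northlake: 38% × 20% = 7.6%.
Total: 48% + 7.6% = 55.6%.
Rounded: 55.60%.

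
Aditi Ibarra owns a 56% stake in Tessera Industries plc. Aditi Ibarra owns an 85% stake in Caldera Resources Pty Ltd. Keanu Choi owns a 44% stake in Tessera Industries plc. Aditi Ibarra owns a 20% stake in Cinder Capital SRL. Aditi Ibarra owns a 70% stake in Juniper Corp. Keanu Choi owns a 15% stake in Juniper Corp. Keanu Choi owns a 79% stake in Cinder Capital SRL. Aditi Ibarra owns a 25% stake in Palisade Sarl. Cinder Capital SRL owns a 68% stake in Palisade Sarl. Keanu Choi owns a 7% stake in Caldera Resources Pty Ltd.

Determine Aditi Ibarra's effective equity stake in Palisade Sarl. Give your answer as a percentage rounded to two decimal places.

Aditi reaches Palisade along 2 paths.
Direct stake: 25% = 25%.
Via Cinder: 20% × 68% = 13.6%.
Total: 25% + 13.6% = 38.6%.
Rounded: 38.60%.

38.60%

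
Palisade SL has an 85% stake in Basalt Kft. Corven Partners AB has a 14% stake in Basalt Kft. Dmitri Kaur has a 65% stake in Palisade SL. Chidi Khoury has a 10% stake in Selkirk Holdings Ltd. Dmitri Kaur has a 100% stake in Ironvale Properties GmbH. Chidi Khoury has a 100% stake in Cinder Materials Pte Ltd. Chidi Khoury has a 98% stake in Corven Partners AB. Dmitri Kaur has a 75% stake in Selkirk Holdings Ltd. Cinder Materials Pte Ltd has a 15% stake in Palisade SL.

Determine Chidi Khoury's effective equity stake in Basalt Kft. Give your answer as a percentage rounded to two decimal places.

Chidi reaches Basalt along 2 paths.
Via Corven: 98% × 14% = 13.72%.
Via Cinder → Palisade: 100% × 15% × 85% = 12.75%.
Total: 13.72% + 12.75% = 26.47%.

26.47%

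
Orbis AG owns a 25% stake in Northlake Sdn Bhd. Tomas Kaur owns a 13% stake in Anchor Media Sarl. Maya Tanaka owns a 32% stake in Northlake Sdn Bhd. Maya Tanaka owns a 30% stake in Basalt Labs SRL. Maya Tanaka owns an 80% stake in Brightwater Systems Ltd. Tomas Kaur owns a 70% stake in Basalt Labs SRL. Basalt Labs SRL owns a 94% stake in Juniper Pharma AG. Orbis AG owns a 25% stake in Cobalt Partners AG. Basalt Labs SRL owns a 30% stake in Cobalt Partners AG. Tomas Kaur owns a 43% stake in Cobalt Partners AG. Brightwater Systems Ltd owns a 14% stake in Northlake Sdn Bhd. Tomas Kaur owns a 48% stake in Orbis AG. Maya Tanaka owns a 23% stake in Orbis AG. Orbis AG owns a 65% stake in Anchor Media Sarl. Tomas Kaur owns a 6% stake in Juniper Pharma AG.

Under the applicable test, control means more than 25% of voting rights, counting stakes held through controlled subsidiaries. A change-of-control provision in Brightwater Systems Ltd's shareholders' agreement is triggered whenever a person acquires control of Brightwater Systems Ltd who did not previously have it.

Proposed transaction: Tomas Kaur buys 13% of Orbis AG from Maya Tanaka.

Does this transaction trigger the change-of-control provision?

The purchase adds only to Tomas's holdings (Maya's stake shrinks), so Tomas is the only person who could newly come to control Brightwater.
Tomas holds 70% of Basalt, so Tomas controls Basalt.
Tomas holds 48% of Orbis, so Tomas controls Orbis.
Tomas and Orbis together hold 13% + 65% = 78% of Anchor, so Tomas controls Anchor.
Basalt and Orbis and Tomas together hold 30% + 25% + 43% = 98% of Cobalt, so Tomas controls Cobalt.
Tomas and Basalt together hold 6% + 94% = 100% of Juniper, so Tomas controls Juniper.
Neither Tomas nor any entity Tomas controls holds any voting interest in Brightwater.
So before the transaction, Tomas does not control Brightwater.
After the purchase, Tomas's direct stake in Orbis rises to 48% + 13% = 61%, and Maya's stake falls to 10%.
Tomas holds 61% of Orbis, so Tomas controls Orbis.
After the transaction, neither Tomas nor any entity Tomas controls holds a voting interest in Brightwater, so Tomas still does not control it.
No new person acquires control, so the clause is not triggered.

No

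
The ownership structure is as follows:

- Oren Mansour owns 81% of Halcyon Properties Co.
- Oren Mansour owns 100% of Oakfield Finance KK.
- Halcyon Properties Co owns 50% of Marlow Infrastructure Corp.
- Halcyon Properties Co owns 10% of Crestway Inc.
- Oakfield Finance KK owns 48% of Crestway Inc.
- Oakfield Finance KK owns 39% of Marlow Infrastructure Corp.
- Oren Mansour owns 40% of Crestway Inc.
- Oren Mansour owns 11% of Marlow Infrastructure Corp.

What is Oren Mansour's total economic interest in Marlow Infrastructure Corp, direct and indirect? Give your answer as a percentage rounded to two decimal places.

90.50%

Oren reaches Marlow along 3 paths.
Direct stake: 11% = 11%.
Via Oakfield: 100% × 39% = 39%.
Via Halcyon: 81% × 50% = 40.5%.
Total: 11% + 39% + 40.5% = 90.5%.
Rounded: 90.50%.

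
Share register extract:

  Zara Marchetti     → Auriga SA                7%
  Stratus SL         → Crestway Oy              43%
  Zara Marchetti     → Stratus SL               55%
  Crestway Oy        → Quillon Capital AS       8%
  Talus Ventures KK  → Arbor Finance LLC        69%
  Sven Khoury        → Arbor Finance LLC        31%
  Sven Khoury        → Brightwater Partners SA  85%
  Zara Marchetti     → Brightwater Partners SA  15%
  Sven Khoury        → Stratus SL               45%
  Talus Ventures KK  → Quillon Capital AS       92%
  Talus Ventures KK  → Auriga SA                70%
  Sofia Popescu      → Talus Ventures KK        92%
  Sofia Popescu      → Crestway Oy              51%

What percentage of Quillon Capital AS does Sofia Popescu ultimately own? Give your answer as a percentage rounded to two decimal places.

88.72%

Sofia reaches Quillon along 2 paths.
Via Talus: 92% × 92% = 84.64%.
Via Crestway: 51% × 8% = 4.08%.
Total: 84.64% + 4.08% = 88.72%.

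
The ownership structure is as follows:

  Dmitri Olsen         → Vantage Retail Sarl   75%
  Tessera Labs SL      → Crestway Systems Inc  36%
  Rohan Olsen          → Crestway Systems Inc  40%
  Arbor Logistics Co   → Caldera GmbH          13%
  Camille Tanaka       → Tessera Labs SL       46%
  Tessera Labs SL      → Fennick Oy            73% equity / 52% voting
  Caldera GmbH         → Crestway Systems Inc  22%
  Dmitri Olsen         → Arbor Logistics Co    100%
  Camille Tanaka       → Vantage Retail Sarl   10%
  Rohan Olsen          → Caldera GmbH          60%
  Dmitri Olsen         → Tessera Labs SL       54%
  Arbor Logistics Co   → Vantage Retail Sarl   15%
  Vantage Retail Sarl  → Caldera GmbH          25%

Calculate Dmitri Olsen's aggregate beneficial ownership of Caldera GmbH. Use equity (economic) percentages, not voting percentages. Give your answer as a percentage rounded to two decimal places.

35.50%

Dmitri reaches Caldera along 3 paths.
Via Arbor → Vantage: 100% × 15% × 25% = 3.75%.
Via Vantage: 75% × 25% = 18.75%.
Via Arbor: 100% × 13% = 13%.
Total: 3.75% + 18.75% + 13% = 35.5%.
Rounded: 35.50%.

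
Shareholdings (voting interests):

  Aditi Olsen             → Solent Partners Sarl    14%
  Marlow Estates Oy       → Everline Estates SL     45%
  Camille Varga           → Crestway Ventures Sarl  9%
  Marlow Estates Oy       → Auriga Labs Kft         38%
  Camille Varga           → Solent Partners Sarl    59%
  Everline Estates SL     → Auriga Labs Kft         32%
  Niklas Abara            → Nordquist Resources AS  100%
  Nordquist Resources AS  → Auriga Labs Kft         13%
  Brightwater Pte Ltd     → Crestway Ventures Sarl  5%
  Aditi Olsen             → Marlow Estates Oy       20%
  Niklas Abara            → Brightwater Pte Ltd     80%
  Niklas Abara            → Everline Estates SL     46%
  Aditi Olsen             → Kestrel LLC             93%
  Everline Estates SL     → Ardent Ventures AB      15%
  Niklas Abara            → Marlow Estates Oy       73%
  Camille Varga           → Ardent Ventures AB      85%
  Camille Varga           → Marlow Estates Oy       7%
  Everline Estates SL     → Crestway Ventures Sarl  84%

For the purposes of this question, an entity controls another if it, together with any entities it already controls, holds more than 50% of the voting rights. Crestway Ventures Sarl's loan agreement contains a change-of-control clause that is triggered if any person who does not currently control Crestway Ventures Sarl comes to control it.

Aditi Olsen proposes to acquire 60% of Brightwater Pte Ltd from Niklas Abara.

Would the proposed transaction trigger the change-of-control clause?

The purchase adds only to Aditi's holdings (Niklas's stake shrinks), so Aditi is the only person who could newly come to control Crestway.
Aditi holds 93% of Kestrel, so Aditi controls Kestrel.
Neither Aditi nor any entity Aditi controls holds any voting interest in Crestway.
So before the transaction, Aditi does not control Crestway.
After the purchase, Aditi holds 60% of Brightwater directly, and Niklas's stake falls to 20%.
Aditi holds 60% of Brightwater, so Aditi controls Brightwater.
After the transaction, Aditi's side holds 5% of Crestway, not > 50%, so Aditi still does not control Crestway.
No new person acquires control, so the clause is not triggered.

No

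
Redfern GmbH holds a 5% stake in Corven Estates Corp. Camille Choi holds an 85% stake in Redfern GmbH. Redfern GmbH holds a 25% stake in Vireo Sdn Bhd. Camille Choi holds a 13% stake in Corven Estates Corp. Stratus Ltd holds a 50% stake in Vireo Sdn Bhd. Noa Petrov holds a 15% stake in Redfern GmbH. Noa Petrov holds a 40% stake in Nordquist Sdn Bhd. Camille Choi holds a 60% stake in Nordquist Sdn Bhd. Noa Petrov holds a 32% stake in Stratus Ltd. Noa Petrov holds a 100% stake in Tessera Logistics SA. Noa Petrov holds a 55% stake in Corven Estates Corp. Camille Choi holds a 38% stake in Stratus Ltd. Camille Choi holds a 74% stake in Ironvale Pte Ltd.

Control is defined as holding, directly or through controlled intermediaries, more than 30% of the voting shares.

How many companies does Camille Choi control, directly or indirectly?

Camille holds 60% of Nordquist, so Camille controls Nordquist.
Camille holds 38% of Stratus, so Camille controls Stratus.
Camille holds 85% of Redfern, so Camille controls Redfern.
Camille holds 74% of Ironvale, so Camille controls Ironvale.
Stratus and Redfern together hold 50% + 25% = 75% of Vireo, so Camille controls Vireo.
No other company's threshold is met.
Camille controls 5 companies.

5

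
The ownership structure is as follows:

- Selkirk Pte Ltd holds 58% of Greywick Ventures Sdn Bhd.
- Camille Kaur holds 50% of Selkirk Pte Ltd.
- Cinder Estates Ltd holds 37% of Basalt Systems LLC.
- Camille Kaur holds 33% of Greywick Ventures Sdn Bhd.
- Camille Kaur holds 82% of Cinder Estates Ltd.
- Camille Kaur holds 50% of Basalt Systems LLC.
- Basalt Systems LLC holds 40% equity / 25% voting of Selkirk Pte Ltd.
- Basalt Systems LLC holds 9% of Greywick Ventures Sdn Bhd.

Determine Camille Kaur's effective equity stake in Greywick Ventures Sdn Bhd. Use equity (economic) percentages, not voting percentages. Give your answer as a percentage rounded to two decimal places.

87.87%

Camille reaches Greywick along 6 paths.
Direct stake: 33% = 33%.
Via Cinder → Basalt: 82% × 37% × 9% = 2.7306%.
Via Basalt: 50% × 9% = 4.5%.
Via Selkirk: 50% × 58% = 29%.
Via Cinder → Basalt → Selkirk: 82% × 37% × 40% × 58% = 7.03888%.
Via Basalt → Selkirk: 50% × 40% × 58% = 11.6%.
Total: 33% + 2.7306% + 4.5% + 29% + 7.03888% + 11.6% = 87.86948%.
Rounded: 87.87%.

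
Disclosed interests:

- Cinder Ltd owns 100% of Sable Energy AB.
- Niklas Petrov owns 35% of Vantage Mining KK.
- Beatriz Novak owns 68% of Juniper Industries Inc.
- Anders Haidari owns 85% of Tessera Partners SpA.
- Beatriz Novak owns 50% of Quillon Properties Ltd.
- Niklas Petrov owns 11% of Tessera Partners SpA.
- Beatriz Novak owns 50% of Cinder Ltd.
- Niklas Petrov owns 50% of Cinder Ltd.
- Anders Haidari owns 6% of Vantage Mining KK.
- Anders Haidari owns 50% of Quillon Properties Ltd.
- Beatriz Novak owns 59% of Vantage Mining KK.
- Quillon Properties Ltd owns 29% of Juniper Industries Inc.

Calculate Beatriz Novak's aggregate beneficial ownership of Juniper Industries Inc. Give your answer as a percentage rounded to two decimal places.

82.50%

Beatriz reaches Juniper along 2 paths.
Direct stake: 68% = 68%.
Via Quillon: 50% × 29% = 14.5%.
Total: 68% + 14.5% = 82.5%.
Rounded: 82.50%.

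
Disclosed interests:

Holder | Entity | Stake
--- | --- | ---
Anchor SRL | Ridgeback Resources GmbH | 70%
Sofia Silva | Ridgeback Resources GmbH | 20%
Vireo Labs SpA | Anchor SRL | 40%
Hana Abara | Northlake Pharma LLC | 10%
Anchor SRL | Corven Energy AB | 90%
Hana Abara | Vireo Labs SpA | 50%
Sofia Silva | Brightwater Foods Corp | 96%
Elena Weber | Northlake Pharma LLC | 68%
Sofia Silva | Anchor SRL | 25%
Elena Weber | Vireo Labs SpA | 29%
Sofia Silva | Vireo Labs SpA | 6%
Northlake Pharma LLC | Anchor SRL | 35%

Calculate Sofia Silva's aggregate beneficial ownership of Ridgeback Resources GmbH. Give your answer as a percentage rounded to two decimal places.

Sofia reaches Ridgeback along 3 paths.
Via Anchor: 25% × 70% = 17.5%.
Via Vireo → Anchor: 6% × 40% × 70% = 1.68%.
Direct stake: 20% = 20%.
Total: 17.5% + 1.68% + 20% = 39.18%.

39.18%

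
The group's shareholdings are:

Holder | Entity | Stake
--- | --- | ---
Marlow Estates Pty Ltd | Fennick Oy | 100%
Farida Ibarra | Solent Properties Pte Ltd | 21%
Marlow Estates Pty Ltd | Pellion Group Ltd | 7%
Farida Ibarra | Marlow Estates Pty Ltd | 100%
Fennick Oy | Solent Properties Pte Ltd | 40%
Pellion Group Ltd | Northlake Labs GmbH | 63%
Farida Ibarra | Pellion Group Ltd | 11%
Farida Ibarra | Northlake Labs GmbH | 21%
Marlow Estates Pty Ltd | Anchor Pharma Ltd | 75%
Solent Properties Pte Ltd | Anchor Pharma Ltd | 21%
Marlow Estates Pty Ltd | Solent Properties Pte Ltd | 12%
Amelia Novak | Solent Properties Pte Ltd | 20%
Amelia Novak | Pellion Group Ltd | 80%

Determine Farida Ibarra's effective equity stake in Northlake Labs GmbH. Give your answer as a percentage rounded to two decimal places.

32.34%

Farida reaches Northlake along 3 paths.
Via Marlow → Pellion: 100% × 7% × 63% = 4.41%.
Via Pellion: 11% × 63% = 6.93%.
Direct stake: 21% = 21%.
Total: 4.41% + 6.93% + 21% = 32.34%.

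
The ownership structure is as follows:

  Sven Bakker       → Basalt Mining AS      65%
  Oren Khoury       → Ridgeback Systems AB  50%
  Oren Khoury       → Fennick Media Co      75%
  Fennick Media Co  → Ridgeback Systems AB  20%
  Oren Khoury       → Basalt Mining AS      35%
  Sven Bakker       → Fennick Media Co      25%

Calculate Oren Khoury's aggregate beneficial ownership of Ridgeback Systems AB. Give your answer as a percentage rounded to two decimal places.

Oren reaches Ridgeback along 2 paths.
Direct stake: 50% = 50%.
Via Fennick: 75% × 20% = 15%.
Total: 50% + 15% = 65%.
Rounded: 65.00%.

65.00%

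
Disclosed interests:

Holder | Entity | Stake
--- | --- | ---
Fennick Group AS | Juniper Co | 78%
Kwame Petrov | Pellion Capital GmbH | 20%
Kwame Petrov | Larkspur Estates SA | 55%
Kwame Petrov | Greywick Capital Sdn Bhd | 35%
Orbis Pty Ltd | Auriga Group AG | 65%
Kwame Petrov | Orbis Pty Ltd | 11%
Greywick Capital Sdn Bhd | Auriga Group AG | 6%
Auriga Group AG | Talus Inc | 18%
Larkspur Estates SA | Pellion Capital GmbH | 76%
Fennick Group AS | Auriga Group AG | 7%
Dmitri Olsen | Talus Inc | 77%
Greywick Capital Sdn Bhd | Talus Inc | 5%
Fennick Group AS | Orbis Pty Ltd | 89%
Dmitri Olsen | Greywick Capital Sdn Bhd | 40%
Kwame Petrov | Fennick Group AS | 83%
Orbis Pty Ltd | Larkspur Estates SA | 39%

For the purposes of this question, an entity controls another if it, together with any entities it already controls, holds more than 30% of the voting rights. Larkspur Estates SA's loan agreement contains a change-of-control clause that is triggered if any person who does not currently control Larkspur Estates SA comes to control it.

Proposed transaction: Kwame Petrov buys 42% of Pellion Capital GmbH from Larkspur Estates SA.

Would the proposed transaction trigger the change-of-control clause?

No

The purchase adds only to Kwame's holdings (Larkspur's stake shrinks), so Kwame is the only person who could newly come to control Larkspur.
Kwame holds 83% of Fennick, so Kwame controls Fennick.
Kwame and Fennick together hold 11% + 89% = 100% of Orbis, so Kwame controls Orbis.
Kwame and Orbis together hold 55% + 39% = 94% of Larkspur, so Kwame controls Larkspur.
So Kwame already controls Larkspur before the transaction.
After the purchase, Kwame's direct stake in Pellion rises to 20% + 42% = 62%, and Larkspur's stake falls to 34%.
Kwame controlled Larkspur already, so this is not a new person acquiring control; every other person's position is unchanged or reduced.
No new person acquires control, so the clause is not triggered.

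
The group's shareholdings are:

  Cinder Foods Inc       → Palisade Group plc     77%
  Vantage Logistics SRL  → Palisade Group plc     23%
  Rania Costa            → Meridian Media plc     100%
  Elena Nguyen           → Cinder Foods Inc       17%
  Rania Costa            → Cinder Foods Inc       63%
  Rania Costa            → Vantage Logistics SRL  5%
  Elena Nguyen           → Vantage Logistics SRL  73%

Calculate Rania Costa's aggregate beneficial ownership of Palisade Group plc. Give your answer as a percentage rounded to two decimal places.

Rania reaches Palisade along 2 paths.
Via Cinder: 63% × 77% = 48.51%.
Via Vantage: 5% × 23% = 1.15%.
Total: 48.51% + 1.15% = 49.66%.

49.66%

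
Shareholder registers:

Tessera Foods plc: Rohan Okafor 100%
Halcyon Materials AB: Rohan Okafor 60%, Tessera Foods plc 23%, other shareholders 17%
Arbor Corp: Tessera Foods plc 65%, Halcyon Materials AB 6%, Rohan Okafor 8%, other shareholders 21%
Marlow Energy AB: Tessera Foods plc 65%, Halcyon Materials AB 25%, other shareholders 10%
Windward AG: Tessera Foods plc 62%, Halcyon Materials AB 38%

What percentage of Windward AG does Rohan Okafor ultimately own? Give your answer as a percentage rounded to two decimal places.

93.54%

Rohan reaches Windward along 3 paths.
Via Tessera: 100% × 62% = 62%.
Via Halcyon: 60% × 38% = 22.8%.
Via Tessera → Halcyon: 100% × 23% × 38% = 8.74%.
Total: 62% + 22.8% + 8.74% = 93.54%.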